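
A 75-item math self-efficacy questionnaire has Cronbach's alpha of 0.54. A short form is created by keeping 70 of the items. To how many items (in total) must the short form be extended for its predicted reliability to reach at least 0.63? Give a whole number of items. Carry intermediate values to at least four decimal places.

109

Short-form reliability: n = 70/75 = 0.9333; r_70 = n·r/(1+(n−1)r) ≈ 0.5228
Length factor from the short form to reach 0.63: n' = 0.63(1 − 0.5228) / [0.5228(1 − 0.63)] ≈ 1.5542
Total items = 1.5542 × 70 = 108.79, rounded up to 109.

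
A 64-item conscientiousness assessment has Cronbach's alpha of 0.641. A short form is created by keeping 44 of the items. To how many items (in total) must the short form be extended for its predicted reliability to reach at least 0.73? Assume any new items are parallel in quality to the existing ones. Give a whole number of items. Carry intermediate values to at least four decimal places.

97

Short-form reliability: n = 44/64 = 0.6875; r_44 = n·r/(1+(n−1)r) ≈ 0.5511
Then solve for n' with r_old = 0.5511, r_target = 0.73: n' = 0.73(1 − 0.5511)/[0.5511(1 − 0.73)] = 2.2023
Total items = 2.2023 × 44 = 96.90, rounded up to 97.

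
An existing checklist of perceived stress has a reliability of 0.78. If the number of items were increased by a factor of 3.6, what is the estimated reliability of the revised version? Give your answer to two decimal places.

0.93

r_new = (3.6 × 0.78) / (1 + (3.6 − 1) × 0.78)
r_new = 2.8080 / 3.0280 ≈ 0.9273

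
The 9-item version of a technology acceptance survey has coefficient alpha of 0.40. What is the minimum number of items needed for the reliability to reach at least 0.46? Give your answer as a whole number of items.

Spearman-Brown solved for the length factor n:
n = r*(1 − r) / [ r (1 − r*) ]
n = [0.46 × 0.60] / [0.40 × 0.54]
n = 0.2760 / 0.2160 ≈ 1.2778
1.2778 × 9 = 11.50 → 12 items

12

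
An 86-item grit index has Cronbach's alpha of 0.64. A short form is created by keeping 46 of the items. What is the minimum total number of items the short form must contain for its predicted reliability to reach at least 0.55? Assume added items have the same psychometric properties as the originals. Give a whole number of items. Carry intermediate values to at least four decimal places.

60

Short-form reliability: n = 46/86 = 0.5349; r_46 = n·r/(1+(n−1)r) ≈ 0.4874
Length factor from the short form to reach 0.55: n' = 0.55(1 − 0.4874) / [0.4874(1 − 0.55)] ≈ 1.2854
Items = 1.2854 × 46 ≈ 59.13 → 60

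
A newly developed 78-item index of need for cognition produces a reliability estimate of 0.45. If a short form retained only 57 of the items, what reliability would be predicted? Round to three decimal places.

0.374

Length ratio n = 57/78 = 0.7308
Apply the Spearman-Brown prophecy formula, r' = nr / [1 + (n − 1)r]:
r_new = (0.7308 × 0.45) / (1 + (0.7308 − 1) × 0.45)
     = 0.3289 / 0.8789 = 0.3742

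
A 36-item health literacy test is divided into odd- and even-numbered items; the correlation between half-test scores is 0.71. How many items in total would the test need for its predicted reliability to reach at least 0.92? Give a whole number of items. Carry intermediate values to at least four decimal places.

85

Corrected full-test reliability: r_full = 2 × 0.71 / (1 + 0.71) ≈ 0.8304
n = r_tgt(1 − r_full) / [r_full(1 − r_tgt)] = 0.92 × 0.1696 / (0.8304 × 0.08) ≈ 2.3487
Items = 2.3487 × 36 ≈ 84.55 → 85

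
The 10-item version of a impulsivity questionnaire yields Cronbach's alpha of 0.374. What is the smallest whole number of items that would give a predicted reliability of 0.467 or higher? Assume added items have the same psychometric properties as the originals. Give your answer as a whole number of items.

15

n = 0.467 × (1 − 0.374) / [ 0.374 × (1 − 0.467) ]
n = 0.292342 / 0.199342 ≈ 1.4665
So the test needs 1.4665 × 10 ≈ 14.66 items; rounding up, 15.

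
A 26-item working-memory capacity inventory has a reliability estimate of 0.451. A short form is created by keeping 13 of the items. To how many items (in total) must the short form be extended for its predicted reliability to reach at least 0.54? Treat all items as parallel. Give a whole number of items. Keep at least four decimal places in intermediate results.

Short-form reliability: n = 13/26 = 0.5000; r_13 = n·r/(1+(n−1)r) ≈ 0.2912
Then solve for n' with r_old = 0.2912, r_target = 0.54: n' = 0.54(1 − 0.2912)/[0.2912(1 − 0.54)] = 2.8574
Total items = 2.8574 × 13 = 37.15, rounded up to 38.

38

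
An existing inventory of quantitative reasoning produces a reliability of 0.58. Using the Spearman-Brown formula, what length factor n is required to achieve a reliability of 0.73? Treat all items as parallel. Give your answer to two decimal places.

1.96

Invert Spearman-Brown to solve for n:
n = r_target (1 − r_old) / [ r_old (1 − r_target) ]
n = 0.73 × (1 − 0.58) / [ 0.58 × (1 − 0.73) ]
  = 0.3066 / 0.1566 = 1.9579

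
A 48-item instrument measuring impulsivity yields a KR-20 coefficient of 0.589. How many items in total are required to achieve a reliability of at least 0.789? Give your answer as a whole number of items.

n = 0.789 × (1 − 0.589) / [ 0.589 × (1 − 0.789) ]
n = 0.324279 / 0.124279 ≈ 2.6093
2.6093 × 48 = 125.25 → 126 items

126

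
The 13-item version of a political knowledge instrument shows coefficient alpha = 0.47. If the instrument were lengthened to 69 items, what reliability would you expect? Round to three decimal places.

0.825

The new length is 69/13 = 5.3077 times the old.
Apply the Spearman-Brown prophecy formula, r' = nr / [1 + (n − 1)r]:
r_new = 5.3077·0.47 / [1 + (5.3077 − 1)·0.47]
r_new = 2.4946 / 3.0246 ≈ 0.8248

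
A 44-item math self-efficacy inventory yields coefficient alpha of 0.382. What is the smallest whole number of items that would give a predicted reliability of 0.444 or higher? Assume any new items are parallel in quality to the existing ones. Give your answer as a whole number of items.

57

Spearman-Brown solved for the length factor n:
n = r_target (1 − r_old) / [ r_old (1 − r_target) ]
n = 0.444(1 − 0.382) / [0.382(1 − 0.444)]
n = 0.274392 / 0.212392 ≈ 1.2919
1.2919 × 44 = 56.84 → 57 items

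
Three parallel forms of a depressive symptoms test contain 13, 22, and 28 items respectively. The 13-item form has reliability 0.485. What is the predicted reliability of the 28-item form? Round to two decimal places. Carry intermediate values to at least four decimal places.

Only the ratio of lengths matters: n = 28/13 = 2.1538
r_{28} = n·r / (1 + (n − 1)·r) = 1.0446 / 1.5596 ≈ 0.6698

0.67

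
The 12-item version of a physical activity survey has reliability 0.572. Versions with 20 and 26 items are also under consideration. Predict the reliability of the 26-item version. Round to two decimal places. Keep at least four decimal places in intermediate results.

0.74

The 20-item form is not needed; work directly from the 12-item form with n = 26/12 = 2.1667.
r_{26} = n·r / (1 + (n − 1)·r) = 1.2394 / 1.6674 ≈ 0.7433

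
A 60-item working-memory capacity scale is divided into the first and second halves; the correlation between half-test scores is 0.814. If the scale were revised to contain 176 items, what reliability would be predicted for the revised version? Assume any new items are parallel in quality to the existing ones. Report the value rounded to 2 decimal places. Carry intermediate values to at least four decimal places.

First correct the split-half correlation to full-test reliability: r_full = 2 × 0.814 / (1 + 0.814) ≈ 0.8975
Then adjust to 176 items: n = 176/60 = 2.9333
r_new = n·r_full / (1 + (n − 1)·r_full) = 2.6326 / 2.7351 ≈ 0.9625

0.96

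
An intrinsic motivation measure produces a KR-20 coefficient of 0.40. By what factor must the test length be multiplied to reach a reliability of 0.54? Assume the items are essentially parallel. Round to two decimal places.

n = [0.54 × 0.60] / [0.40 × 0.46]
n = 0.3240 / 0.1840 ≈ 1.7609

1.76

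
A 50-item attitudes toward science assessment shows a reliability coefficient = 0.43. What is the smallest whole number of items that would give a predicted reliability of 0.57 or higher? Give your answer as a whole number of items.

Invert Spearman-Brown to solve for n:
n = r_target (1 − r_old) / [ r_old (1 − r_target) ]
n = 0.57(1 − 0.43) / [0.43(1 − 0.57)]
n = 0.3249 / 0.1849 ≈ 1.7572
So the test needs 1.7572 × 50 ≈ 87.86 items; rounding up, 88.

88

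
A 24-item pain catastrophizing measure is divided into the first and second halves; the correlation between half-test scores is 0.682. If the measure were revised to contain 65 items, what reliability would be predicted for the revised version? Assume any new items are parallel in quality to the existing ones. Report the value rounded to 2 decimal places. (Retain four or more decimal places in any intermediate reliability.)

0.92

First correct the split-half correlation to full-test reliability: r_full = 2 × 0.682 / (1 + 0.682) ≈ 0.8109
Then adjust to 65 items: n = 65/24 = 2.7083
r_new = n·r_full / (1 + (n − 1)·r_full) = 2.1962 / 2.3853 ≈ 0.9207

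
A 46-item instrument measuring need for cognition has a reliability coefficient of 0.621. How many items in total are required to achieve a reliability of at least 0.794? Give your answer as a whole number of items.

n = 0.794 × (1 − 0.621) / [ 0.621 × (1 − 0.794) ]
  = 0.300926 / 0.127926 = 2.3523
2.3523 × 46 = 108.21 → 109 items

109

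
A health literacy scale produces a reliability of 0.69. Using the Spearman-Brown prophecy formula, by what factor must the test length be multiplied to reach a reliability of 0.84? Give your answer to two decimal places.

Invert Spearman-Brown to solve for n:
n = r_target (1 − r_old) / [ r_old (1 − r_target) ]
n = 0.84(1 − 0.69) / [0.69(1 − 0.84)]
  = 0.2604 / 0.1104 = 2.3587

2.36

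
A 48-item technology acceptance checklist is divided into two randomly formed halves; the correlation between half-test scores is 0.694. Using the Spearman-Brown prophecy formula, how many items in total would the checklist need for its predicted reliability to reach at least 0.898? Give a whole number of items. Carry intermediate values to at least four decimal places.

Corrected full-test reliability: r_full = 2 × 0.694 / (1 + 0.694) ≈ 0.8194
Solve Spearman-Brown for n: n = 0.898(1 − 0.8194) / [0.8194(1 − 0.898)] = 1.9404
Items = 1.9404 × 48 ≈ 93.14 → 94

94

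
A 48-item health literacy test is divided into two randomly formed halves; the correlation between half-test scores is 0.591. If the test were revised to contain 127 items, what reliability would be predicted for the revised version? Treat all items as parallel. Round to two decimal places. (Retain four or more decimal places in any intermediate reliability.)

0.88

First correct the split-half correlation to full-test reliability: r_full = 2 × 0.591 / (1 + 0.591) ≈ 0.7429
Length factor from 48 to 127 items: n = 127/48 = 2.6458
r_new = n·r_full / (1 + (n − 1)·r_full) = 1.9656 / 2.2227 ≈ 0.8843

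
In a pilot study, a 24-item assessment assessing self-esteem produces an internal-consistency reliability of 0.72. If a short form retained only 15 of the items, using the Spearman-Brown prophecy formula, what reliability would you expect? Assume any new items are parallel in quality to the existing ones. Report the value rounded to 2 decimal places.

0.62

n = 15/24 = 0.625
Spearman-Brown: r_new = n·r / (1 + (n − 1)·r)
r_new = (0.625 × 0.72) / (1 + (0.625 − 1) × 0.72)
r_new = 0.4500 / 0.7300 ≈ 0.6164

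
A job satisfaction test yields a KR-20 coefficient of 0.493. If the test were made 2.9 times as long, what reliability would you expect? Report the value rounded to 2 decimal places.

0.74

Spearman-Brown: r_new = n·r / (1 + (n − 1)·r)
r_new = 2.9·0.493 / [1 + (2.9 − 1)·0.493]
r_new = 1.4297 / 1.9367 ≈ 0.7382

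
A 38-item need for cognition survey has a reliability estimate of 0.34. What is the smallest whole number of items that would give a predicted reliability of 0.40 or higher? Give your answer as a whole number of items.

Rearranging the Spearman-Brown formula for n,
n = r*(1 − r) / [ r (1 − r*) ]
n = [0.40 × 0.66] / [0.34 × 0.60]
  = 0.2640 / 0.2040 = 1.2941
So the test needs 1.2941 × 38 ≈ 49.18 items; rounding up, 50.

50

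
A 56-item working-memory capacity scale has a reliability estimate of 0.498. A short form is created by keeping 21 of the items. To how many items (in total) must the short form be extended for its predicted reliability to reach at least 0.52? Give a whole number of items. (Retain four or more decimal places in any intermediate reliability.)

First, r for the 21-item form: n = 21/56 = 0.3750, so r_21 = 0.3750·0.498/(1 + (0.3750 − 1)·0.498) = 0.2711
Length factor from the short form to reach 0.52: n' = 0.52(1 − 0.2711) / [0.2711(1 − 0.52)] ≈ 2.9127
Items = 2.9127 × 21 ≈ 61.17 → 62

62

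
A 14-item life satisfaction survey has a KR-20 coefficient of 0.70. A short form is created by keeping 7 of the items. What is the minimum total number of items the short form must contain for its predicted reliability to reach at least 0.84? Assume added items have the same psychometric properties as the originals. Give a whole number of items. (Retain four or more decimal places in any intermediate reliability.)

Short-form reliability: n = 7/14 = 0.5000; r_7 = n·r/(1+(n−1)r) ≈ 0.5385
Then solve for n' with r_old = 0.5385, r_target = 0.84: n' = 0.84(1 − 0.5385)/[0.5385(1 − 0.84)] = 4.4993
Total items = 4.4993 × 7 = 31.50, rounded up to 32.

32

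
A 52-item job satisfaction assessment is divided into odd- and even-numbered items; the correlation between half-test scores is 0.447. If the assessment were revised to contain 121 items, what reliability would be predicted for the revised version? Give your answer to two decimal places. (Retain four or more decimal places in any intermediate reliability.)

Full-test reliability from the split-half r: r_full = 2(0.447)/(1 + 0.447) = 0.6178
Length factor from 52 to 121 items: n = 121/52 = 2.3269
r_new = n·r_full / (1 + (n − 1)·r_full) = 1.4376 / 1.8198 ≈ 0.7900

0.79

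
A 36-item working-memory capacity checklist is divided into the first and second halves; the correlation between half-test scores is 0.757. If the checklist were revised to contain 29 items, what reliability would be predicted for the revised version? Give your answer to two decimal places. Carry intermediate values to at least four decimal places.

0.83

First correct the split-half correlation to full-test reliability: r_full = 2 × 0.757 / (1 + 0.757) ≈ 0.8617
Then adjust to 29 items: n = 29/36 = 0.8056
r_new = n·r_full / (1 + (n − 1)·r_full) = 0.6942 / 0.8325 ≈ 0.8339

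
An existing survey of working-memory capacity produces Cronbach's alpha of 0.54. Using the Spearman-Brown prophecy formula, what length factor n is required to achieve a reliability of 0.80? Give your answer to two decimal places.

3.41

Rearranging the Spearman-Brown formula for n,
n = r_target (1 − r_old) / [ r_old (1 − r_target) ]
n = 0.80 × (1 − 0.54) / [ 0.54 × (1 − 0.80) ]
n = 0.3680 / 0.1080 ≈ 3.4074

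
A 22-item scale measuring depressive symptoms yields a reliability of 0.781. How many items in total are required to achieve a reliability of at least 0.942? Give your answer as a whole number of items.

101

Invert Spearman-Brown to solve for n:
n = r_target (1 − r_old) / [ r_old (1 − r_target) ]
n = [0.942 × 0.219] / [0.781 × 0.058]
n = 0.206298 / 0.045298 ≈ 4.5542
So the test needs 4.5542 × 22 ≈ 100.19 items; rounding up, 101.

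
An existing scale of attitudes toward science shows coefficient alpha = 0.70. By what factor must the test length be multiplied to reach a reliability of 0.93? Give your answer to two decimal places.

5.69

Invert Spearman-Brown to solve for n:
n = r*(1 − r) / [ r (1 − r*) ]
n = 0.93(1 − 0.70) / [0.70(1 − 0.93)]
n = 0.2790 / 0.0490 ≈ 5.6939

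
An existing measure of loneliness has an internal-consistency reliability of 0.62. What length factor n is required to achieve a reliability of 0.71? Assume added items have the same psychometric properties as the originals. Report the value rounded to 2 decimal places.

1.50

Rearranging the Spearman-Brown formula for n,
n = r_target (1 − r_old) / [ r_old (1 − r_target) ]
n = 0.71 × (1 − 0.62) / [ 0.62 × (1 − 0.71) ]
  = 0.2698 / 0.1798 = 1.5006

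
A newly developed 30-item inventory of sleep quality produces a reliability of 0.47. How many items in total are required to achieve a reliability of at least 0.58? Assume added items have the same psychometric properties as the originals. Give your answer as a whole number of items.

n = 0.58(1 − 0.47) / [0.47(1 − 0.58)]
n = 0.3074 / 0.1974 ≈ 1.5572
Items needed = n × 30 = 1.5572 × 30 ≈ 46.72 → round up to 47

47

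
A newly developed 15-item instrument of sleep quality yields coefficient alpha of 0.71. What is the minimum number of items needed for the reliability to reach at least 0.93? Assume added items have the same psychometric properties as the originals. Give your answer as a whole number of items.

Invert Spearman-Brown to solve for n:
n = r_target (1 − r_old) / [ r_old (1 − r_target) ]
n = 0.93(1 − 0.71) / [0.71(1 − 0.93)]
  = 0.2697 / 0.0497 = 5.4266
So the test needs 5.4266 × 15 ≈ 81.40 items; rounding up, 82.

82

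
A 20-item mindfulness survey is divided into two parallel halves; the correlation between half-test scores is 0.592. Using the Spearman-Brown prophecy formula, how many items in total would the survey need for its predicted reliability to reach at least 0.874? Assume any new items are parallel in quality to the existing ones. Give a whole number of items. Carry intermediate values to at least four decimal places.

Corrected full-test reliability: r_full = 2 × 0.592 / (1 + 0.592) ≈ 0.7437
Solve Spearman-Brown for n: n = 0.874(1 − 0.7437) / [0.7437(1 − 0.874)] = 2.3905
Items = 2.3905 × 20 ≈ 47.81 → 48

48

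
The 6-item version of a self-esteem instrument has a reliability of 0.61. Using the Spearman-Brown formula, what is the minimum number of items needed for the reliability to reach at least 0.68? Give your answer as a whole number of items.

Invert Spearman-Brown to solve for n:
n = r_target (1 − r_old) / [ r_old (1 − r_target) ]
n = 0.68 × (1 − 0.61) / [ 0.61 × (1 − 0.68) ]
n = 0.2652 / 0.1952 ≈ 1.3586
So the test needs 1.3586 × 6 ≈ 8.15 items; rounding up, 9.

9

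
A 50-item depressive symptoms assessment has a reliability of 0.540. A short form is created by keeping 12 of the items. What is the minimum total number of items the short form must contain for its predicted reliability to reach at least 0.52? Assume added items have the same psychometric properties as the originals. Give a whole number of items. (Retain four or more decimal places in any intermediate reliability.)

47

First, r for the 12-item form: n = 12/50 = 0.2400, so r_12 = 0.2400·0.540/(1 + (0.2400 − 1)·0.540) = 0.2198
Then solve for n' with r_old = 0.2198, r_target = 0.52: n' = 0.52(1 − 0.2198)/[0.2198(1 − 0.52)] = 3.8454
Items = 3.8454 × 12 ≈ 46.14 → 47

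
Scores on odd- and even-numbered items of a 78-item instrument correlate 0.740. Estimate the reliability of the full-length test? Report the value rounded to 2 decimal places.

0.85

Each half is half the length of the full test, so the full test is n = 2 times a half.
r_full = 2(0.740) / (1 + 0.740)
       = 1.4800 / 1.7400 = 0.8506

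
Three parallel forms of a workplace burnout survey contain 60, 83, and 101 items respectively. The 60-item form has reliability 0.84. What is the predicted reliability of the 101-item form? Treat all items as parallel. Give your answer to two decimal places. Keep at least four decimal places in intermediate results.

The 83-item form is not needed; work directly from the 60-item form with n = 101/60 = 1.6833.
r_{101} = n·r / (1 + (n − 1)·r) = 1.4140 / 1.5740 ≈ 0.8983

0.90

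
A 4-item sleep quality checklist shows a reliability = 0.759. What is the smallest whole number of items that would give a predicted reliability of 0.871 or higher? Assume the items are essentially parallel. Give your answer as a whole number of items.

n = 0.871(1 − 0.759) / [0.759(1 − 0.871)]
  = 0.209911 / 0.097911 = 2.1439
Items needed = n × 4 = 2.1439 × 4 ≈ 8.58 → round up to 9

9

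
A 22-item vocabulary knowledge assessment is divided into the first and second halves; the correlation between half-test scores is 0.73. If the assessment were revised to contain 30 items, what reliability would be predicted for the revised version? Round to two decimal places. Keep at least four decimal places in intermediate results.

Full-test reliability from the split-half r: r_full = 2(0.73)/(1 + 0.73) = 0.8439
Then adjust to 30 items: n = 30/22 = 1.3636
r_new = n·r_full / (1 + (n − 1)·r_full) = 1.1507 / 1.3068 ≈ 0.8805

0.88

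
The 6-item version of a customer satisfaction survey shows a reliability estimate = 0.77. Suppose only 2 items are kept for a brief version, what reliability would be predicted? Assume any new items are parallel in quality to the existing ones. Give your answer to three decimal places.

0.527

n = 2/6 = 0.3333
Spearman-Brown: r_new = n·r / (1 + (n − 1)·r)
r_new = (0.3333 × 0.77) / (1 + (0.3333 − 1) × 0.77)
r_new = 0.2566 / 0.4866 ≈ 0.5273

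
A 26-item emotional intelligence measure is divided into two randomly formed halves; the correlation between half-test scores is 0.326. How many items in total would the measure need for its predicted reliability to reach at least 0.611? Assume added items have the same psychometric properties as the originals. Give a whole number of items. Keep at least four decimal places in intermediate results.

r_full = 2(0.326)/(1 + 0.326) = 0.4917
Solve Spearman-Brown for n: n = 0.611(1 − 0.4917) / [0.4917(1 − 0.611)] = 1.6237
Items = 1.6237 × 26 ≈ 42.22 → 43

43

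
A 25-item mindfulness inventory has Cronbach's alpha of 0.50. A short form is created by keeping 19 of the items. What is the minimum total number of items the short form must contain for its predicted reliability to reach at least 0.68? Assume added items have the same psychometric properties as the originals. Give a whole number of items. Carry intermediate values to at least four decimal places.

First, r for the 19-item form: n = 19/25 = 0.7600, so r_19 = 0.7600·0.50/(1 + (0.7600 − 1)·0.50) = 0.4318
Then solve for n' with r_old = 0.4318, r_target = 0.68: n' = 0.68(1 − 0.4318)/[0.4318(1 − 0.68)] = 2.7963
Total items = 2.7963 × 19 = 53.13, rounded up to 54.

54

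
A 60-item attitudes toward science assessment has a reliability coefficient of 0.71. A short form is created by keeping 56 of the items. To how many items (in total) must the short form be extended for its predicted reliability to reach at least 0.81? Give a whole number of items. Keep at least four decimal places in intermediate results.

105

First, r for the 56-item form: n = 56/60 = 0.9333, so r_56 = 0.9333·0.71/(1 + (0.9333 − 1)·0.71) = 0.6956
Length factor from the short form to reach 0.81: n' = 0.81(1 − 0.6956) / [0.6956(1 − 0.81)] ≈ 1.8656
Items = 1.8656 × 56 ≈ 104.47 → 105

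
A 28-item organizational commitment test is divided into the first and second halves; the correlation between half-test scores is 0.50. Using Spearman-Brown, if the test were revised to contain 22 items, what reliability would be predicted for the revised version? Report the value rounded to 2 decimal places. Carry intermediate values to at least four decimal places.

0.61

Full-test reliability from the split-half r: r_full = 2(0.50)/(1 + 0.50) = 0.6667
Length factor from 28 to 22 items: n = 22/28 = 0.7857
r_new = n·r_full / (1 + (n − 1)·r_full) = 0.5238 / 0.8571 ≈ 0.6111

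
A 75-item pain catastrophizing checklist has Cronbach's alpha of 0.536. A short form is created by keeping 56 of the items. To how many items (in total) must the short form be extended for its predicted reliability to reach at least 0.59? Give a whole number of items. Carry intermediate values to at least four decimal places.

Short-form reliability: n = 56/75 = 0.7467; r_56 = n·r/(1+(n−1)r) ≈ 0.4631
Then solve for n' with r_old = 0.4631, r_target = 0.59: n' = 0.59(1 − 0.4631)/[0.4631(1 − 0.59)] = 1.6683
Items = 1.6683 × 56 ≈ 93.42 → 94

94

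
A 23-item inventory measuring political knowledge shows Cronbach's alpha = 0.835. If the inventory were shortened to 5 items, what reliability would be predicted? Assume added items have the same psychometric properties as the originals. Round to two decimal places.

0.52

Length ratio n = 5/23 = 0.2174
Spearman-Brown: r_new = n·r / (1 + (n − 1)·r)
r_new = 0.2174·0.835 / [1 + (0.2174 − 1)·0.835]
     = 0.1815 / 0.3465 = 0.5238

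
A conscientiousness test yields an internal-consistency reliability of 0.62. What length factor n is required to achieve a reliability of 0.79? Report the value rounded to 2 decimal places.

2.31

n = [0.79 × 0.38] / [0.62 × 0.21]
  = 0.3002 / 0.1302 = 2.3057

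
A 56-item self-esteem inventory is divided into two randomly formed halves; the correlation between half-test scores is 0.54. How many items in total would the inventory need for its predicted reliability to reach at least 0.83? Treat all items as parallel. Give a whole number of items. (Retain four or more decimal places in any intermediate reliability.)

117

r_full = 2(0.54)/(1 + 0.54) = 0.7013
Solve Spearman-Brown for n: n = 0.83(1 − 0.7013) / [0.7013(1 − 0.83)] = 2.0795
Items = 2.0795 × 56 ≈ 116.45 → 117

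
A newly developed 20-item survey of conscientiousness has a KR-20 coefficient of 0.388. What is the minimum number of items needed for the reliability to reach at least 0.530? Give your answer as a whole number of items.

n = 0.530(1 − 0.388) / [0.388(1 − 0.530)]
n = 0.324360 / 0.182360 ≈ 1.7787
So the test needs 1.7787 × 20 ≈ 35.57 items; rounding up, 36.

36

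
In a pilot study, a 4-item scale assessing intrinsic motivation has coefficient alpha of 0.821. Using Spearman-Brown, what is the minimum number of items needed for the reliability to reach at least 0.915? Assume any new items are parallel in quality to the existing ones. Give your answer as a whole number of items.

10

n = [0.915 × 0.179] / [0.821 × 0.085]
n = 0.163785 / 0.069785 ≈ 2.3470
So the test needs 2.3470 × 4 ≈ 9.39 items; rounding up, 10.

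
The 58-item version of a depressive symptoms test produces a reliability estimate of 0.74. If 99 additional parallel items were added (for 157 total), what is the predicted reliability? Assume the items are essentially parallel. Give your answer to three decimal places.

Length ratio n = 157/58 = 2.7069
r_new = 2.7069·0.74 / [1 + (2.7069 − 1)·0.74]
r_new = 2.0031 / 2.2631 ≈ 0.8851

0.885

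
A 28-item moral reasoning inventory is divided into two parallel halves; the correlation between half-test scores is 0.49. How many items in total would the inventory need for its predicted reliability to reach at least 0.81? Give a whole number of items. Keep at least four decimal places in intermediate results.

r_full = 2(0.49)/(1 + 0.49) = 0.6577
Solve Spearman-Brown for n: n = 0.81(1 − 0.6577) / [0.6577(1 − 0.81)] = 2.2188
Items = 2.2188 × 28 ≈ 62.13 → 63

63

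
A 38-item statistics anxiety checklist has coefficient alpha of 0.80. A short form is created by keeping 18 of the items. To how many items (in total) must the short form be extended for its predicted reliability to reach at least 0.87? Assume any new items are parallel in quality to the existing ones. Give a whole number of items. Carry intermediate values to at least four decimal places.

64

Short-form reliability: n = 18/38 = 0.4737; r_18 = n·r/(1+(n−1)r) ≈ 0.6546
Then solve for n' with r_old = 0.6546, r_target = 0.87: n' = 0.87(1 − 0.6546)/[0.6546(1 − 0.87)] = 3.5312
Items = 3.5312 × 18 ≈ 63.56 → 64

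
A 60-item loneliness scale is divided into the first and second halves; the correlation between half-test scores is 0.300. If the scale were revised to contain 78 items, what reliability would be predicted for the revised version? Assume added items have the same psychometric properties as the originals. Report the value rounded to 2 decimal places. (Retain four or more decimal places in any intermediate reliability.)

0.53

First correct the split-half correlation to full-test reliability: r_full = 2 × 0.300 / (1 + 0.300) ≈ 0.4615
Then adjust to 78 items: n = 78/60 = 1.3000
r_new = n·r_full / (1 + (n − 1)·r_full) = 0.6000 / 1.1384 ≈ 0.5271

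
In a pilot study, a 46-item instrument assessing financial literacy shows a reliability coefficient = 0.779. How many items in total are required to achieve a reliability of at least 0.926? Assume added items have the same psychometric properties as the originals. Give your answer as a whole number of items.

164

Rearranging the Spearman-Brown formula for n,
n = r_target (1 − r_old) / [ r_old (1 − r_target) ]
n = [0.926 × 0.221] / [0.779 × 0.074]
n = 0.204646 / 0.057646 ≈ 3.5500
So the test needs 3.5500 × 46 ≈ 163.30 items; rounding up, 164.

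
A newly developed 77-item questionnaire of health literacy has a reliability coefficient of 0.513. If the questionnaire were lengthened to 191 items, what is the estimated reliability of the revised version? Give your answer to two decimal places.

Length ratio n = 191/77 = 2.4805
r_new = (2.4805 × 0.513) / (1 + (2.4805 − 1) × 0.513)
r_new = 1.2725 / 1.7595 ≈ 0.7232

0.72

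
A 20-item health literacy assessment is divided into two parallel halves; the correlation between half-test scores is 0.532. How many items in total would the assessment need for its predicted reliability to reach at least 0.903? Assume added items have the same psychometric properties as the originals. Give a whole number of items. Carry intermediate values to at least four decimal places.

82

r_full = 2(0.532)/(1 + 0.532) = 0.6945
Solve Spearman-Brown for n: n = 0.903(1 − 0.6945) / [0.6945(1 − 0.903)] = 4.0950
Items = 4.0950 × 20 ≈ 81.90 → 82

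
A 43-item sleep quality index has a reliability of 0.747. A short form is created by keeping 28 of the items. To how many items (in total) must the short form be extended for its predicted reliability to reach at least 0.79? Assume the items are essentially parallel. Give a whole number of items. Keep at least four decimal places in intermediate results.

55

Short-form reliability: n = 28/43 = 0.6512; r_28 = n·r/(1+(n−1)r) ≈ 0.6579
Then solve for n' with r_old = 0.6579, r_target = 0.79: n' = 0.79(1 − 0.6579)/[0.6579(1 − 0.79)] = 1.9561
Total items = 1.9561 × 28 = 54.77, rounded up to 55.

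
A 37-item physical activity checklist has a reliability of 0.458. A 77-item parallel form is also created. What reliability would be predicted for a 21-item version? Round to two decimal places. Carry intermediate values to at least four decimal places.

0.32

Only the ratio of lengths matters: n = 21/37 = 0.5676
r_{21} = n·r / (1 + (n − 1)·r) = 0.2600 / 0.8020 ≈ 0.3242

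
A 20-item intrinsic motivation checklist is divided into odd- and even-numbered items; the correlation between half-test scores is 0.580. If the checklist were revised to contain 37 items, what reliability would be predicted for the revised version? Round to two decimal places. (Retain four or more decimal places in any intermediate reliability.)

0.84

Spearman-Brown correction (n = 2): r_full = 2·0.580/(1 + 0.580) = 0.7342
Length factor from 20 to 37 items: n = 37/20 = 1.8500
r_new = n·r_full / (1 + (n − 1)·r_full) = 1.3583 / 1.6241 ≈ 0.8363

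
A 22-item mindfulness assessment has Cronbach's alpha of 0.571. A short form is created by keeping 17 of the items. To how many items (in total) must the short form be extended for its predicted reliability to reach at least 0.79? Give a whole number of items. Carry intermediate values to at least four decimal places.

Short-form reliability: n = 17/22 = 0.7727; r_17 = n·r/(1+(n−1)r) ≈ 0.5070
Length factor from the short form to reach 0.79: n' = 0.79(1 − 0.5070) / [0.5070(1 − 0.79)] ≈ 3.6580
Total items = 3.6580 × 17 = 62.19, rounded up to 63.

63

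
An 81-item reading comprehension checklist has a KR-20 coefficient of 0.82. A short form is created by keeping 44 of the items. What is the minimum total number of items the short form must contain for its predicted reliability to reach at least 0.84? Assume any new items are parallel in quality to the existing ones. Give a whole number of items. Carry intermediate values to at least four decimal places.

94

Short-form reliability: n = 44/81 = 0.5432; r_44 = n·r/(1+(n−1)r) ≈ 0.7122
Then solve for n' with r_old = 0.7122, r_target = 0.84: n' = 0.84(1 − 0.7122)/[0.7122(1 − 0.84)] = 2.1215
Items = 2.1215 × 44 ≈ 93.35 → 94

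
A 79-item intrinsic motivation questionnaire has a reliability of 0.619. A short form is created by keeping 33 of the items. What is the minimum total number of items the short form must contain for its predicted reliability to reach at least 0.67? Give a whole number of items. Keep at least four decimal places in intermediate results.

99

Short-form reliability: n = 33/79 = 0.4177; r_33 = n·r/(1+(n−1)r) ≈ 0.4043
Then solve for n' with r_old = 0.4043, r_target = 0.67: n' = 0.67(1 − 0.4043)/[0.4043(1 − 0.67)] = 2.9915
Total items = 2.9915 × 33 = 98.72, rounded up to 99.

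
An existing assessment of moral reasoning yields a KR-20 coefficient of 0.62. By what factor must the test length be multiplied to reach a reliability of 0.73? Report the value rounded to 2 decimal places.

1.66

Spearman-Brown solved for the length factor n:
n = r_target (1 − r_old) / [ r_old (1 − r_target) ]
n = 0.73 × (1 − 0.62) / [ 0.62 × (1 − 0.73) ]
  = 0.2774 / 0.1674 = 1.6571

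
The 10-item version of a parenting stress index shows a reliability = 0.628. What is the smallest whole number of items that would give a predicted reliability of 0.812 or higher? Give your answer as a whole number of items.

Spearman-Brown solved for the length factor n:
n = r*(1 − r) / [ r (1 − r*) ]
n = 0.812 × (1 − 0.628) / [ 0.628 × (1 − 0.812) ]
n = 0.302064 / 0.118064 ≈ 2.5585
So the test needs 2.5585 × 10 ≈ 25.59 items; rounding up, 26.

26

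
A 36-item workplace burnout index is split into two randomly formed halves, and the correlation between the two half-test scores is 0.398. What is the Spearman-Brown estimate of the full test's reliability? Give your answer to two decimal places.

0.57

r_full = 2r_hh / (1 + r_hh) = 2 × 0.398 / (1 + 0.398)
       = 0.7960 / 1.3980 = 0.5694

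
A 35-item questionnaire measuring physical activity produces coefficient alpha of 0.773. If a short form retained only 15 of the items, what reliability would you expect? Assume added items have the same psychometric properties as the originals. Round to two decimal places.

0.59

Length ratio n = 15/35 = 0.4286
Spearman-Brown: r_new = n·r / (1 + (n − 1)·r)
r_new = (0.4286 × 0.773) / (1 + (0.4286 − 1) × 0.773)
     = 0.3313 / 0.5583 = 0.5934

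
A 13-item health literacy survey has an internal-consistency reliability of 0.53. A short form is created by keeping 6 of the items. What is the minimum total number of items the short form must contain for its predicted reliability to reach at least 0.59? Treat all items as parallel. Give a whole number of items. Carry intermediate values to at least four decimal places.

First, r for the 6-item form: n = 6/13 = 0.4615, so r_6 = 0.4615·0.53/(1 + (0.4615 − 1)·0.53) = 0.3423
Length factor from the short form to reach 0.59: n' = 0.59(1 − 0.3423) / [0.3423(1 − 0.59)] ≈ 2.7650
Total items = 2.7650 × 6 = 16.59, rounded up to 17.

17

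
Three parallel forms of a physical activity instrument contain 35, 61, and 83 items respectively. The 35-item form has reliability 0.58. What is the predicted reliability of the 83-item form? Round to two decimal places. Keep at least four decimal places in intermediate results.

0.77

The 61-item form is not needed; work directly from the 35-item form with n = 83/35 = 2.3714.
r_{83} = n·r / (1 + (n − 1)·r) = 1.3754 / 1.7954 ≈ 0.7661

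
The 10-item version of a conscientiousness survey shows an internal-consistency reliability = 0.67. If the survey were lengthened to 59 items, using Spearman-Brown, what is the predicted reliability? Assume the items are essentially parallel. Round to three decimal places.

0.923

Length ratio n = 59/10 = 5.9
Spearman-Brown: r_new = n·r / (1 + (n − 1)·r)
r_new = 5.9·0.67 / [1 + (5.9 − 1)·0.67]
     = 3.9530 / 4.2830 = 0.9230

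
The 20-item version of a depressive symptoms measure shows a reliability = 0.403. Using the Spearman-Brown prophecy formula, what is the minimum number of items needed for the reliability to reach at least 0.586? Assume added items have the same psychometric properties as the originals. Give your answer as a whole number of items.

n = 0.586 × (1 − 0.403) / [ 0.403 × (1 − 0.586) ]
  = 0.349842 / 0.166842 = 2.0968
Items needed = n × 20 = 2.0968 × 20 ≈ 41.94 → round up to 42

42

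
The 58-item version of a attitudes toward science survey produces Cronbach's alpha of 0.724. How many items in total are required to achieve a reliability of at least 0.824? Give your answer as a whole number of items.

Rearranging the Spearman-Brown formula for n,
n = r_target (1 − r_old) / [ r_old (1 − r_target) ]
n = 0.824 × (1 − 0.724) / [ 0.724 × (1 − 0.824) ]
  = 0.227424 / 0.127424 = 1.7848
Items needed = n × 58 = 1.7848 × 58 ≈ 103.52 → round up to 104

104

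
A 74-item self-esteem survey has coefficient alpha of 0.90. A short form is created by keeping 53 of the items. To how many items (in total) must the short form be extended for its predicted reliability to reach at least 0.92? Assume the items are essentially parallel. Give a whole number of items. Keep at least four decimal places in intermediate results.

95

First, r for the 53-item form: n = 53/74 = 0.7162, so r_53 = 0.7162·0.90/(1 + (0.7162 − 1)·0.90) = 0.8657
Length factor from the short form to reach 0.92: n' = 0.92(1 − 0.8657) / [0.8657(1 − 0.92)] ≈ 1.7840
Total items = 1.7840 × 53 = 94.55, rounded up to 95.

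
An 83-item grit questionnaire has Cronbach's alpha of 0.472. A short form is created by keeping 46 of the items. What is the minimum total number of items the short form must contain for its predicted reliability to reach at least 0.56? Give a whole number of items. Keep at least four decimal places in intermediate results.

119

Short-form reliability: n = 46/83 = 0.5542; r_46 = n·r/(1+(n−1)r) ≈ 0.3313
Then solve for n' with r_old = 0.3313, r_target = 0.56: n' = 0.56(1 − 0.3313)/[0.3313(1 − 0.56)] = 2.5689
Items = 2.5689 × 46 ≈ 118.17 → 119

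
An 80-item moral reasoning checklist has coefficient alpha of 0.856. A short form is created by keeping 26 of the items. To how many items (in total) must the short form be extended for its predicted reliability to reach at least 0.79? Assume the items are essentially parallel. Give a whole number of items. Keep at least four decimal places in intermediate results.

51

First, r for the 26-item form: n = 26/80 = 0.3250, so r_26 = 0.3250·0.856/(1 + (0.3250 − 1)·0.856) = 0.6589
Then solve for n' with r_old = 0.6589, r_target = 0.79: n' = 0.79(1 − 0.6589)/[0.6589(1 − 0.79)] = 1.9475
Total items = 1.9475 × 26 = 50.63, rounded up to 51.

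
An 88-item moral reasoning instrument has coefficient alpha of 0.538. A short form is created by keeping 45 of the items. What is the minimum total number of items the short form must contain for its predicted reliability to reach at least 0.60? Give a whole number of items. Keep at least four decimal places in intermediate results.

114

Short-form reliability: n = 45/88 = 0.5114; r_45 = n·r/(1+(n−1)r) ≈ 0.3732
Length factor from the short form to reach 0.60: n' = 0.60(1 − 0.3732) / [0.3732(1 − 0.60)] ≈ 2.5193
Total items = 2.5193 × 45 = 113.37, rounded up to 114.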